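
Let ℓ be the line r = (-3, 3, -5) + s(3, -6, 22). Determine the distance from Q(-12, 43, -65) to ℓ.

Direction vector d = (3, -6, 22).
AP = (-9, 40, -60); AP·d = -1587, |AP|² = 5281, |d|² = 529.
distance² = |AP|² − (AP·d)²/|d|² = 5281 − 2518569/529 = 520, so the distance is 2√130.

2√130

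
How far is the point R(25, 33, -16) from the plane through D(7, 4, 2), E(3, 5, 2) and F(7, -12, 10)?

DE = (-4, 1, 0) and DF = (0, -16, 8), so a normal is n = DE × DF = (8, 32, 64).
Then n·(25, 33, -16) - 312 = -80.
|n| = √(64 + 1024 + 4096) = 72, so the distance is |-80|/72 = 10/9.

10/9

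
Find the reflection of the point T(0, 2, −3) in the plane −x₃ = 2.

(0, 2, -1)

n = (0, 0, −1), |n|² = 1, n·T − 2 = 1, so t = 1/1 = 1.
Foot F = T − 1·n = (0, 2, −2); the reflection is 2F − T = (0, 2, −1).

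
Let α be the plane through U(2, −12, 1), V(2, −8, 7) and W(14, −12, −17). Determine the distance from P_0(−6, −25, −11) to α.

9/√22

UV = (0, 4, 6) and UW = (12, 0, −18), so a normal is n = UV × UW = (−72, 72, −48).
Then n·(−6, −25, −11) − (−1056) = 216.
|n| = √(5184 + 5184 + 2304) = 24√22, so the distance is |216|/(24√22) = 9√22/22.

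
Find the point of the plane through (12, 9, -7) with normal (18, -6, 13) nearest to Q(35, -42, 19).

(-1, -30, -7)

The perpendicular from Q has direction n = (18, -6, 13): r = (35, -42, 19) + μ(18, -6, 13).
Substitute into the plane: n·(Q + μn) = 71 gives 1129 + 529μ = 71, so μ = -2.
Foot = (35, -42, 19) + (-2)·(18, -6, 13) = (-1, -30, -7).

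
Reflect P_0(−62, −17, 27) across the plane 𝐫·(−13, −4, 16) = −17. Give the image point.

n = (−13, −4, 16), |n|² = 441, n·P_0 − (-17) = 1323, so t = 1323/441 = 3.
Foot F = P_0 − 3·n = (−23, −5, −21); the reflection is 2F − P_0 = (16, 7, −69).

(16, 7, -69)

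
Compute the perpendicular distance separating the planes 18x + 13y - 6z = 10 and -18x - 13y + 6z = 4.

14/23

Divide the second equation by -1 to match normals: 18x + 13y - 6z = -4.
Both planes have normal n = (18, 13, -6), |n| = 23. Any point on the first plane is at distance |(-4) − 10|/|n| = 14/23 from the second.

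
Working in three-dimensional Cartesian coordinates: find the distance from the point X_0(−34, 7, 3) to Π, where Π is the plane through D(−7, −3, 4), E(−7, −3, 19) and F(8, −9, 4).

DE = (0, 0, 15) and DF = (15, −6, 0), so a normal is n = DE × DF = (90, 225, 0).
Then n·(−34, 7, 3) − (−1305) = −180.
|n| = √(8100 + 50625 + 0) = 45√29, so the distance is |-180|/(45√29) = 4√29/29.

4/√29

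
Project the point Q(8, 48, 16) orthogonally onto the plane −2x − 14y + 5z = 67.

n = (−2, −14, 5), |n|² = 225, and n·Q − 67 = -675.
t = -675/225 = -3, so the foot is Q − t·n = (8, 48, 16) − (-3)·(−2, −14, 5) = (2, 6, 31).

(2, 6, 31)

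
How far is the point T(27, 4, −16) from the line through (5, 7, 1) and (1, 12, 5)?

√269

A direction vector is d = (−4, 5, 4).
AP = (22, −3, −17); AP·d = -171, |AP|² = 782, |d|² = 57.
distance² = |AP|² − (AP·d)²/|d|² = 782 − 29241/57 = 269, so the distance is √269.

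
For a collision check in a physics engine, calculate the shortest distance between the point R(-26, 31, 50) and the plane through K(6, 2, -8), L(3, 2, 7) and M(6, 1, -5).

15/√35

KL = (-3, 0, 15) and KM = (0, -1, 3), so a normal is n = KL × KM = (15, 9, 3).
Then n·(-26, 31, 50) - 84 = -45.
|n| = √(225 + 81 + 9) = 3√35, so the distance is |-45|/(3√35) = 3√35/7.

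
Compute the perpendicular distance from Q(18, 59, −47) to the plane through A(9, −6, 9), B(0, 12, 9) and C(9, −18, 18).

25/√61

AB = (−9, 18, 0) and AC = (0, −12, 9), so a normal is n = AB × AC = (162, 81, 108).
d = |162·18 + 81·59 + 108·(-47) − 1944| / √(26244 + 6561 + 11664) = |675| / (27√61) = 25/√61.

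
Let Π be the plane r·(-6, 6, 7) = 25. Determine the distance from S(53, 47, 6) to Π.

Normal vector n = (-6, 6, 7), and n·(53, 47, 6) - 25 = -19.
|n| = √(36 + 36 + 49) = 11, so the distance is |-19|/11 = 19/11.

19/11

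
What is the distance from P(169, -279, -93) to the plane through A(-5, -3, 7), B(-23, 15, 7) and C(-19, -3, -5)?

AB = (-18, 18, 0) and AC = (-14, 0, -12), so a normal is n = AB × AC = (-216, -216, 252).
Then n·(169, -279, -93) - 3492 = -3168.
|n| = √(46656 + 46656 + 63504) = 396, so the distance is |-3168|/396 = 8.

8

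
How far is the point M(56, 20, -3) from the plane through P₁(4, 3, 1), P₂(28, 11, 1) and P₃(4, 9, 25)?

P₁P₂ = (24, 8, 0) and P₁P₃ = (0, 6, 24), so a normal is n = P₁P₂ × P₁P₃ = (192, -576, 144).
n = (192, -576, 144); n·P − (-816) = -384; |n| = 624; distance = 384/624 = 8/13.

8/13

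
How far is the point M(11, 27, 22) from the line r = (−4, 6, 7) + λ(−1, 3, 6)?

Direction vector d = (−1, 3, 6).
AP = (15, 21, 15); AP·d = 138, |AP|² = 891, |d|² = 46.
distance² = |AP|² − (AP·d)²/|d|² = 891 − 19044/46 = 477, so the distance is 3√53.

3√53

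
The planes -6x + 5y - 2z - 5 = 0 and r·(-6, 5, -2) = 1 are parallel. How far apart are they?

Both planes have normal n = (-6, 5, -2), |n| = √65. Any point on the first plane is at distance |1 − 5|/|n| = 4/√65 = 4√65/65 from the second.

4/√65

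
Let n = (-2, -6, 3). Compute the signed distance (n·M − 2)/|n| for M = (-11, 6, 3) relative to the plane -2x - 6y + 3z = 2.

n·M − 2 = -7.
|n| = 7, so the signed distance is -7/7 = -1.

-1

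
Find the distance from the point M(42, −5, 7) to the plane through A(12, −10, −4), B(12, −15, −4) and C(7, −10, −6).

AB = (0, −5, 0) and AC = (−5, 0, −2), so a normal is n = AB × AC = (10, 0, −25).
d = |10·42 + (-25)·7 − 220| / √(100 + 0 + 625) = |25| / (5√29) = 5√29/29.

5√29/29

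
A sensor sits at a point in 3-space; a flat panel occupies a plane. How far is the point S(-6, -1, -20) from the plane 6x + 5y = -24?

17√61/61

n = (6, 5, 0); n·P − (-24) = -17; |n| = √61; distance = 17/√61.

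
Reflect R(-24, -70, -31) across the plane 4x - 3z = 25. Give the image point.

With n = (4, 0, -3), the signed offset is (n·R − 25)/|n|² = -28/25.
R' = R − 2t·n = (-24, -70, -31) − (-56/25)·(4, 0, -3) = (-376/25, -70, -943/25).

(-376/25, -70, -943/25)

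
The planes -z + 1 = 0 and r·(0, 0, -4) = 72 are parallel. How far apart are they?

Divide the second equation by 4 to match normals: -z = 18.
Both planes have normal n = (0, 0, -1), |n| = 1. Any point on the first plane is at distance |18 − (-1)|/|n| = 19/1 = 19 from the second.

19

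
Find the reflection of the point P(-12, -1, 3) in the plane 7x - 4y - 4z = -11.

n = (7, -4, -4), |n|² = 81, n·P − (-11) = -81, so t = -81/81 = -1.
Foot F = P − (-1)·n = (-5, -5, -1); the reflection is 2F − P = (2, -9, -5).

(2, -9, -5)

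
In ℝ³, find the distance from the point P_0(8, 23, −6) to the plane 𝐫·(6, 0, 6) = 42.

d = |6·8 + 6·(-6) − 42| / √(36 + 0 + 36) = |-30| / (6√2) = 5/√2.

5/√2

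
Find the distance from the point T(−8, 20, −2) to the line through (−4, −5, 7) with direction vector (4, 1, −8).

√641

Direction vector d = (4, 1, −8).
AP = (−4, 25, −9); AP·d = 81, |AP|² = 722, |d|² = 81.
distance² = |AP|² − (AP·d)²/|d|² = 722 − 6561/81 = 641, so the distance is √641.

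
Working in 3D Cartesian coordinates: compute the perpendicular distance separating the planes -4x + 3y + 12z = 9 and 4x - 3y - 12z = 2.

11/13

Divide the second equation by -1 to match normals: -4x + 3y + 12z = -2.
Both planes have normal n = (-4, 3, 12), |n| = 13. Any point on the first plane is at distance |(-2) − 9|/|n| = 11/13 from the second.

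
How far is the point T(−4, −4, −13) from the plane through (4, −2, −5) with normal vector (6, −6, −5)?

The plane has equation n·(r − (4, −2, −5)) = 0, i.e. n·r = 61.
n = (6, −6, −5); n·P − 61 = 4; |n| = √97; distance = 4/√97.

4/√97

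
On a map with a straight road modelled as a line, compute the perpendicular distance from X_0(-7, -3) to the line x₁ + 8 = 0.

d = |1·(-7) + 0·(-3) − (-8)| / √(1 + 0) = |1|/1 = 1.

1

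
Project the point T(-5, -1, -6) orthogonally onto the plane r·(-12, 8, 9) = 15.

(-97/17, -9/17, -93/17)

n = (-12, 8, 9), |n|² = 289, and n·T − 15 = -17.
t = -17/289 = -1/17, so the foot is T − t·n = (-5, -1, -6) − (-1/17)·(-12, 8, 9) = (-97/17, -9/17, -93/17).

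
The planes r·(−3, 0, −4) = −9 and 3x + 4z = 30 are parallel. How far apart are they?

Divide the second equation by -1 to match normals: −3x − 4z = -30.
With common normal n = (−3, 0, −4) (|n| = 5), the distance is |(-9) − (-30)|/|n| = 21/5.

21/5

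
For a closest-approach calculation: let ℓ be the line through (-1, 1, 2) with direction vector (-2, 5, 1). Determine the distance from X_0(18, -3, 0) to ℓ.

Direction vector d = (-2, 5, 1).
AP = (19, -4, -2); AP·d = -60, |AP|² = 381, |d|² = 30.
distance² = |AP|² − (AP·d)²/|d|² = 381 − 3600/30 = 261, so the distance is 3√29.

3√29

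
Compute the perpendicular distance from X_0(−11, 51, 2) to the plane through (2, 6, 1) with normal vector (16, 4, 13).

5/7

The plane has equation n·(r − (2, 6, 1)) = 0, i.e. n·r = 69.
n = (16, 4, 13); n·P − 69 = -15; |n| = 21; distance = 15/21 = 5/7.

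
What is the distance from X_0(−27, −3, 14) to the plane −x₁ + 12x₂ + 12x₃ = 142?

Normal vector n = (−1, 12, 12), and n·(−27, −3, 14) − 142 = 17.
|n| = √(1 + 144 + 144) = 17, so the distance is |17|/17 = 1.

1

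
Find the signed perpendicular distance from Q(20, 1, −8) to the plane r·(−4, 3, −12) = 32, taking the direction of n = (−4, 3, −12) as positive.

-1

n·Q − 32 = -13.
|n| = 13, so the signed distance is -13/13 = -1.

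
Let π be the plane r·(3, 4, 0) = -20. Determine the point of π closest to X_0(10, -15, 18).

n = (3, 4, 0), |n|² = 25, and n·X_0 − (-20) = -10.
t = -10/25 = -2/5, so the foot is X_0 − t·n = (10, -15, 18) − (-2/5)·(3, 4, 0) = (56/5, -67/5, 18).

(56/5, -67/5, 18)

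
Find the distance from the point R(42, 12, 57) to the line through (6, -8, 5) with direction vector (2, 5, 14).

20√2

Direction vector d = (2, 5, 14).
AP = (36, 20, 52); AP·d = 900, |AP|² = 4400, |d|² = 225.
distance² = |AP|² − (AP·d)²/|d|² = 4400 − 810000/225 = 800, so the distance is 20√2.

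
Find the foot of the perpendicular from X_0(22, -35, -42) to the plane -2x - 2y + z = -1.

The perpendicular from X_0 has direction n = (-2, -2, 1): r = (22, -35, -42) + λ(-2, -2, 1).
Substitute into the plane: n·(X_0 + λn) = -1 gives -16 + 9λ = -1, so λ = 5/3.
Foot = (22, -35, -42) + (5/3)·(-2, -2, 1) = (56/3, -115/3, -121/3).

(56/3, -115/3, -121/3)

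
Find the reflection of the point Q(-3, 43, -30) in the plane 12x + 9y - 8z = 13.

With n = (12, 9, -8), the signed offset is (n·Q − 13)/|n|² = 578/289 = 2.
Q' = Q − 2t·n = (-3, 43, -30) − 4·(12, 9, -8) = (-51, 7, 2).

(-51, 7, 2)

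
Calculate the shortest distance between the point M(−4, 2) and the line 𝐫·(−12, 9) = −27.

31/5

d = |(-12)·(-4) + 9·2 − (-27)| / √(144 + 81) = |93|/15 = 31/5.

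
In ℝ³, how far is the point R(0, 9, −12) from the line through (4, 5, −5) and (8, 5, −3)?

A direction vector is d = (4, 0, 2).
AP = (−4, 4, −7), and AP × d = (8, −20, −16).
|AP × d|² = 720 and |d|² = 20, so the distance is √(720/20) = √36 = 6.

6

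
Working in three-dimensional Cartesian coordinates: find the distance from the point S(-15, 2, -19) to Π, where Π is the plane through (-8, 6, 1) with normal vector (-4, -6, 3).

The plane has equation n·(r − (-8, 6, 1)) = 0, i.e. n·r = -1.
n = (-4, -6, 3); n·P − (-1) = -8; |n| = √61; distance = 8/√61.

8√61/61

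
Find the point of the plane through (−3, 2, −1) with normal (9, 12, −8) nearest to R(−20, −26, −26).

(-11, -14, -34)

The perpendicular from R has direction n = (9, 12, −8): r = (−20, −26, −26) + λ(9, 12, −8).
Substitute into the plane: n·(R + λn) = 5 gives -284 + 289λ = 5, so λ = 1.
Foot = (−20, −26, −26) + 1·(9, 12, −8) = (−11, −14, −34).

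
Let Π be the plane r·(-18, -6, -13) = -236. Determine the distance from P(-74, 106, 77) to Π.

3

Normal vector n = (-18, -6, -13), and n·(-74, 106, 77) - (-236) = -69.
|n| = √(324 + 36 + 169) = 23, so the distance is |-69|/23 = 3.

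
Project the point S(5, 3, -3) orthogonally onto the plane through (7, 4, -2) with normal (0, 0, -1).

n = (0, 0, -1), |n|² = 1, and n·S − 2 = 1.
t = 1/1 = 1, so the foot is S − t·n = (5, 3, -3) − 1·(0, 0, -1) = (5, 3, -2).

(5, 3, -2)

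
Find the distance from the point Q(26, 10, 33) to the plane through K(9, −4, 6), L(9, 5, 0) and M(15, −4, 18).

KL = (0, 9, −6) and KM = (6, 0, 12), so a normal is n = KL × KM = (108, −36, −54).
Then n·(26, 10, 33) − 792 = −126.
|n| = √(11664 + 1296 + 2916) = 126, so the distance is |-126|/126 = 1.

1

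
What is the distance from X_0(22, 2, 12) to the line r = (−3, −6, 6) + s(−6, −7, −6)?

√241

Direction vector d = (−6, −7, −6).
AP = (25, 8, 6), and AP × d = (−6, 114, −127).
|AP × d|² = 29161 and |d|² = 121, so the distance is √(29161/121) = √241.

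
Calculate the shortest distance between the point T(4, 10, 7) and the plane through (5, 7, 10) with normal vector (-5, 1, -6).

The plane has equation n·(r − (5, 7, 10)) = 0, i.e. n·r = -78.
Then n·(4, 10, 7) - (-78) = 26.
|n| = √(25 + 1 + 36) = √62, so the distance is |26|/√62 = 13√62/31.

26/√62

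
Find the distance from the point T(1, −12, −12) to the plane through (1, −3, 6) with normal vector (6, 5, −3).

The plane has equation n·(r − (1, −3, 6)) = 0, i.e. n·r = -27.
d = |6·1 + 5·(-12) + (-3)·(-12) − (-27)| / √(36 + 25 + 9) = |9| / √70 = 9√70/70.

9√70/70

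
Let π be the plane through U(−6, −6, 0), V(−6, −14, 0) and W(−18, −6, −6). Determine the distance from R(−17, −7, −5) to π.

UV = (0, −8, 0) and UW = (−12, 0, −6), so a normal is n = UV × UW = (48, 0, −96).
Then n·(−17, −7, −5) − (−288) = −48.
|n| = √(2304 + 0 + 9216) = 48√5, so the distance is |-48|/(48√5) = √5/5.

1/√5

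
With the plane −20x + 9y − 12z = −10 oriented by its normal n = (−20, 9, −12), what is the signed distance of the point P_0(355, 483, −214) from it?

n·P_0 − (-10) = -175.
|n| = 25, so the signed distance is -175/25 = -7.

-7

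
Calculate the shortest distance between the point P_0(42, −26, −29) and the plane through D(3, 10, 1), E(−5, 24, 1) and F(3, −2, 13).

1

DE = (−8, 14, 0) and DF = (0, −12, 12), so a normal is n = DE × DF = (168, 96, 96).
Then n·(42, −26, −29) − 1560 = 216.
|n| = √(28224 + 9216 + 9216) = 216, so the distance is |216|/216 = 1.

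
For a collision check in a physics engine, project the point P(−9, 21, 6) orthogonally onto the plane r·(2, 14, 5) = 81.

(-11, 7, 1)

The perpendicular from P has direction n = (2, 14, 5): r = (−9, 21, 6) + λ(2, 14, 5).
Substitute into the plane: n·(P + λn) = 81 gives 306 + 225λ = 81, so λ = -1.
Foot = (−9, 21, 6) + (-1)·(2, 14, 5) = (−11, 7, 1).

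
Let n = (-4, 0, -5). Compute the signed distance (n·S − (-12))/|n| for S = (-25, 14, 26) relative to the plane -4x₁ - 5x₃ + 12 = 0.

-18√41/41

n·S − (-12) = -18.
|n| = √41, so the signed distance is -18√41/41.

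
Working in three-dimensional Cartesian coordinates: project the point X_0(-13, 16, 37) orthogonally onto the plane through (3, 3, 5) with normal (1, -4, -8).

The perpendicular from X_0 has direction n = (1, -4, -8): r = (-13, 16, 37) + λ(1, -4, -8).
Substitute into the plane: n·(X_0 + λn) = -49 gives -373 + 81λ = -49, so λ = 4.
Foot = (-13, 16, 37) + 4·(1, -4, -8) = (-9, 0, 5).

(-9, 0, 5)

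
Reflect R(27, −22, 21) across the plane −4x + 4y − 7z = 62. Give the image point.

With n = (−4, 4, −7), the signed offset is (n·R − 62)/|n|² = -405/81 = -5.
R' = R − 2t·n = (27, −22, 21) − (-10)·(−4, 4, −7) = (−13, 18, −49).

(-13, 18, -49)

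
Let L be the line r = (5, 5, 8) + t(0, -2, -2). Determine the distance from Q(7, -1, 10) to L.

Direction vector d = (0, -2, -2).
AP = (2, -6, 2); AP·d = 8, |AP|² = 44, |d|² = 8.
distance² = |AP|² − (AP·d)²/|d|² = 44 − 64/8 = 36, so the distance is 6.

6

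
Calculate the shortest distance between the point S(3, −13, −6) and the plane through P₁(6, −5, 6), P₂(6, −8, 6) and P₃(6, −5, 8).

3

P₁P₂ = (0, −3, 0) and P₁P₃ = (0, 0, 2), so a normal is n = P₁P₂ × P₁P₃ = (−6, 0, 0).
Then n·(3, −13, −6) − (−36) = 18.
|n| = √(36 + 0 + 0) = 6, so the distance is |18|/6 = 3.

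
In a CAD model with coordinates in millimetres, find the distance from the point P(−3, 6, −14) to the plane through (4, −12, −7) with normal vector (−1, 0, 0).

7

The plane has equation n·(r − (4, −12, −7)) = 0, i.e. n·r = -4.
Then n·(−3, 6, −14) − (−4) = 7.
|n| = √(1 + 0 + 0) = 1, so the distance is |7|/1 = 7.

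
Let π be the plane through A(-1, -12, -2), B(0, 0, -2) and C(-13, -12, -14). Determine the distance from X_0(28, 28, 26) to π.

28/17

AB = (1, 12, 0) and AC = (-12, 0, -12), so a normal is n = AB × AC = (-144, 12, 144).
n = (-144, 12, 144); n·P − (-288) = 336; |n| = 204; distance = 336/204 = 28/17.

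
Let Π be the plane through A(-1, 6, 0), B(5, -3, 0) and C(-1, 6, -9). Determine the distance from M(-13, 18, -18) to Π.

12√13/13

AB = (6, -9, 0) and AC = (0, 0, -9), so a normal is n = AB × AC = (81, 54, 0).
Then n·(-13, 18, -18) - 243 = -324.
|n| = √(6561 + 2916 + 0) = 27√13, so the distance is |-324|/(27√13) = 12/√13.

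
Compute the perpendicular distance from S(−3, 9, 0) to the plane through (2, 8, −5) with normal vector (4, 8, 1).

7/9

The plane has equation n·(r − (2, 8, −5)) = 0, i.e. n·r = 67.
n = (4, 8, 1); n·P − 67 = -7; |n| = 9; distance = 7/9.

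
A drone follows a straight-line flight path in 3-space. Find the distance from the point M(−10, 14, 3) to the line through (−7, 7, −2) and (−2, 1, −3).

√21

A direction vector is d = (5, −6, −1).
AP = (−3, 7, 5); AP·d = -62, |AP|² = 83, |d|² = 62.
distance² = |AP|² − (AP·d)²/|d|² = 83 − 3844/62 = 21, so the distance is √21.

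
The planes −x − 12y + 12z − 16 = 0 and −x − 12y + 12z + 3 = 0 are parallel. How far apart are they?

Both planes have normal n = (−1, −12, 12), |n| = 17. Any point on the first plane is at distance |(-3) − 16|/|n| = 19/17 from the second.

19/17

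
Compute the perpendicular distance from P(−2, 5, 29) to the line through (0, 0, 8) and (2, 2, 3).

√173

A direction vector is d = (2, 2, −5).
AP = (−2, 5, 21), and AP × d = (−67, 32, −14).
|AP × d|² = 5709 and |d|² = 33, so the distance is √(5709/33) = √173.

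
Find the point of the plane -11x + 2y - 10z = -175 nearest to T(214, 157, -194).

(653/3, 469/3, -572/3)

n = (-11, 2, -10), |n|² = 225, and n·T − (-175) = 75.
t = 75/225 = 1/3, so the foot is T − t·n = (214, 157, -194) − (1/3)·(-11, 2, -10) = (653/3, 469/3, -572/3).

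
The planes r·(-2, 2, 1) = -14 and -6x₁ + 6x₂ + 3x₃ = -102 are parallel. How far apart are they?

20/3

Divide the second equation by 3 to match normals: -2x₁ + 2x₂ + x₃ = -34.
With common normal n = (-2, 2, 1) (|n| = 3), the distance is |(-14) − (-34)|/|n| = 20/3.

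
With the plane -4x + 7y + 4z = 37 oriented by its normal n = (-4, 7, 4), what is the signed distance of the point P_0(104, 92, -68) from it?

n·P_0 − 37 = -81.
|n| = 9, so the signed distance is -81/9 = -9.

-9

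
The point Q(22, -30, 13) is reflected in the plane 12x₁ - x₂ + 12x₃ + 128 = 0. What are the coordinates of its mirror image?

n = (12, -1, 12), |n|² = 289, n·Q − (-128) = 578, so t = 578/289 = 2.
Foot F = Q − 2·n = (-2, -28, -11); the reflection is 2F − Q = (-26, -26, -35).

(-26, -26, -35)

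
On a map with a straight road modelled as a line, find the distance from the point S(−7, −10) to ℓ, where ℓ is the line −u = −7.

14

d = |(-1)·(-7) + 0·(-10) − (-7)| / √(1 + 0) = |14|/1 = 14.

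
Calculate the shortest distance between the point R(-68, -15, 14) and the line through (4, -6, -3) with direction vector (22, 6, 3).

√793

Direction vector d = (22, 6, 3).
AP = (-72, -9, 17); AP·d = -1587, |AP|² = 5554, |d|² = 529.
distance² = |AP|² − (AP·d)²/|d|² = 5554 − 2518569/529 = 793, so the distance is √793.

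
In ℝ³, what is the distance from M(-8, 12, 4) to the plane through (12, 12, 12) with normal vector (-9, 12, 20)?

The plane has equation n·(r − (12, 12, 12)) = 0, i.e. n·r = 276.
d = |(-9)·(-8) + 12·12 + 20·4 − 276| / √(81 + 144 + 400) = |20| / 25 = 4/5.

4/5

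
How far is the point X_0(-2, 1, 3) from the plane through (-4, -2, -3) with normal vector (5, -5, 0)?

√2/2

The plane has equation n·(r − (-4, -2, -3)) = 0, i.e. n·r = -10.
n = (5, -5, 0); n·P − (-10) = -5; |n| = 5√2; distance = 5/(5√2) = √2/2.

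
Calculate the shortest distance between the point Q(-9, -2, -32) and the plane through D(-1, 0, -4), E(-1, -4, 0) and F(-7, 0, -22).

DE = (0, -4, 4) and DF = (-6, 0, -18), so a normal is n = DE × DF = (72, -24, -24).
d = |72·(-9) + (-24)·(-2) + (-24)·(-32) − 24| / √(5184 + 576 + 576) = |144| / (24√11) = 6√11/11.

6/√11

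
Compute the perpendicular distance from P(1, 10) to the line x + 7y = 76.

√2/2

d = |1·1 + 7·10 − 76| / √(1 + 49) = |-5|/(5√2) = √2/2.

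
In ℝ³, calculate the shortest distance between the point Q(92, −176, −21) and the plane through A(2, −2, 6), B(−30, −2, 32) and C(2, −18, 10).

2

AB = (−32, 0, 26) and AC = (0, −16, 4), so a normal is n = AB × AC = (416, 128, 512).
n = (416, 128, 512); n·P − 3648 = 1344; |n| = 672; distance = 1344/672 = 2.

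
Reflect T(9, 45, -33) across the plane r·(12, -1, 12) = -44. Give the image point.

(33, 43, -9)

n = (12, -1, 12), |n|² = 289, n·T − (-44) = -289, so t = -289/289 = -1.
Foot F = T − (-1)·n = (21, 44, -21); the reflection is 2F − T = (33, 43, -9).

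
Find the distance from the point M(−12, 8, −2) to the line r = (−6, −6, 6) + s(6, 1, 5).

3√26

Direction vector d = (6, 1, 5).
AP = (−6, 14, −8); AP·d = -62, |AP|² = 296, |d|² = 62.
distance² = |AP|² − (AP·d)²/|d|² = 296 − 3844/62 = 234, so the distance is 3√26.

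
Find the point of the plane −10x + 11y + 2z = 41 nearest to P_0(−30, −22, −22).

The perpendicular from P_0 has direction n = (−10, 11, 2): r = (−30, −22, −22) + t(−10, 11, 2).
Substitute into the plane: n·(P_0 + tn) = 41 gives 14 + 225t = 41, so t = 3/25.
Foot = (−30, −22, −22) + (3/25)·(−10, 11, 2) = (−156/5, −517/25, −544/25).

(-156/5, -517/25, -544/25)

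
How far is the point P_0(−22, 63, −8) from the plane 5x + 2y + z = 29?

Normal vector n = (5, 2, 1), and n·(−22, 63, −8) − 29 = −21.
|n| = √(25 + 4 + 1) = √30, so the distance is |-21|/√30 = 21/√30.

7√30/10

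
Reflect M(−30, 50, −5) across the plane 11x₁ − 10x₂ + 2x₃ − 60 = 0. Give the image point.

n = (11, −10, 2), |n|² = 225, n·M − 60 = -900, so t = -900/225 = -4.
Foot F = M − (-4)·n = (14, 10, 3); the reflection is 2F − M = (58, −30, 11).

(58, -30, 11)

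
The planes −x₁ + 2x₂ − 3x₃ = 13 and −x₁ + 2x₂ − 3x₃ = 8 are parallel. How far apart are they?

With common normal n = (−1, 2, −3) (|n| = √14), the distance is |13 − 8|/|n| = 5/√14 = 5√14/14.

5/√14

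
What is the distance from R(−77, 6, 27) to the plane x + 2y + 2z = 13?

8

Normal vector n = (1, 2, 2), and n·(−77, 6, 27) − 13 = −24.
|n| = √(1 + 4 + 4) = 3, so the distance is |-24|/3 = 8.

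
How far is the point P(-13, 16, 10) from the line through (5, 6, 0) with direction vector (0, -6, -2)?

Direction vector d = (0, -6, -2).
AP = (-18, 10, 10), and AP × d = (40, -36, 108).
|AP × d|² = 14560 and |d|² = 40, so the distance is √(14560/40) = √364 = 2√91.

2√91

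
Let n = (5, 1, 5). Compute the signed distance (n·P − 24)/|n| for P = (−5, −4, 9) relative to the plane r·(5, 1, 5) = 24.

n·P − 24 = -8.
|n| = √51, so the signed distance is -8/√51.

-8/√51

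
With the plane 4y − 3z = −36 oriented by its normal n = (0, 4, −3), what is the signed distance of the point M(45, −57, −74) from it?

6

n·M − (-36) = 30.
|n| = 5, so the signed distance is 30/5 = 6.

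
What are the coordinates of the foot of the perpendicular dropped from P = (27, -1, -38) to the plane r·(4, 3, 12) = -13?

(35, 5, -14)

n = (4, 3, 12), |n|² = 169, and n·P − (-13) = -338.
t = -338/169 = -2, so the foot is P − t·n = (27, -1, -38) − (-2)·(4, 3, 12) = (35, 5, -14).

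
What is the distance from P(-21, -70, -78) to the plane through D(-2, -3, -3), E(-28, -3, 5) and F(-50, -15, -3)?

DE = (-26, 0, 8) and DF = (-48, -12, 0), so a normal is n = DE × DF = (96, -384, 312).
Then n·(-21, -70, -78) - 24 = 504.
|n| = √(9216 + 147456 + 97344) = 504, so the distance is |504|/504 = 1.

1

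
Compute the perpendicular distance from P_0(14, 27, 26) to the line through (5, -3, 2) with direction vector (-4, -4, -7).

Direction vector d = (-4, -4, -7).
AP = (9, 30, 24); AP·d = -324, |AP|² = 1557, |d|² = 81.
distance² = |AP|² − (AP·d)²/|d|² = 1557 − 104976/81 = 261, so the distance is 3√29.

3√29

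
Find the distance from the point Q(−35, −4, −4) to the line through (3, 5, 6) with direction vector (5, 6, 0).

√649

Direction vector d = (5, 6, 0).
AP = (−38, −9, −10); AP·d = -244, |AP|² = 1625, |d|² = 61.
distance² = |AP|² − (AP·d)²/|d|² = 1625 − 59536/61 = 649, so the distance is √649.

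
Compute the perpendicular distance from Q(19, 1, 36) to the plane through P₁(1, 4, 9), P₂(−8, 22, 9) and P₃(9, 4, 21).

P₁P₂ = (−9, 18, 0) and P₁P₃ = (8, 0, 12), so a normal is n = P₁P₂ × P₁P₃ = (216, 108, −144).
Then n·(19, 1, 36) − (−648) = −324.
|n| = √(46656 + 11664 + 20736) = 36√61, so the distance is |-324|/(36√61) = 9√61/61.

9/√61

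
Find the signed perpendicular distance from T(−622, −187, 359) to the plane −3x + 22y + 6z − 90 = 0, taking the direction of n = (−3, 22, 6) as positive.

-8

n·T − 90 = -184.
|n| = 23, so the signed distance is -184/23 = -8.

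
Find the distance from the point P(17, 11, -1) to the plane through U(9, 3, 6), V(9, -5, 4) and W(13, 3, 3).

12/√26

UV = (0, -8, -2) and UW = (4, 0, -3), so a normal is n = UV × UW = (24, -8, 32).
Then n·(17, 11, -1) - 384 = -96.
|n| = √(576 + 64 + 1024) = 8√26, so the distance is |-96|/(8√26) = 12/√26.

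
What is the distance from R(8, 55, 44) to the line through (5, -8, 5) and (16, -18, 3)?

A direction vector is d = (11, -10, -2).
AP = (3, 63, 39), and AP × d = (264, 435, -723).
|AP × d|² = 781650 and |d|² = 225, so the distance is √(781650/225) = √3474 = 3√386.

3√386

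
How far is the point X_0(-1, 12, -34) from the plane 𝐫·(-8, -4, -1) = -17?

n = (-8, -4, -1); n·P − (-17) = 11; |n| = 9; distance = 11/9.

11/9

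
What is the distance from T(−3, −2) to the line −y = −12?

d = |0·(-3) + (-1)·(-2) − (-12)| / √(0 + 1) = |14|/1 = 14.

14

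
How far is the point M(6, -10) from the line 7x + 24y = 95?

293/25

d = |7·6 + 24·(-10) − 95| / √(49 + 576) = |-293|/25 = 293/25.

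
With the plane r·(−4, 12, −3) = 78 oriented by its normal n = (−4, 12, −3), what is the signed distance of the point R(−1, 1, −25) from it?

n·R − 78 = 13.
|n| = 13, so the signed distance is 13/13 = 1.

1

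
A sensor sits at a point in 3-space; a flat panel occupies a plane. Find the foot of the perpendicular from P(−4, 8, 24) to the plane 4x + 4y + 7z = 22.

The perpendicular from P has direction n = (4, 4, 7): r = (−4, 8, 24) + t(4, 4, 7).
Substitute into the plane: n·(P + tn) = 22 gives 184 + 81t = 22, so t = -2.
Foot = (−4, 8, 24) + (-2)·(4, 4, 7) = (−12, 0, 10).

(-12, 0, 10)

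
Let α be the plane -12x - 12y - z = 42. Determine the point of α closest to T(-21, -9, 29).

(-9, 3, 30)

n = (-12, -12, -1), |n|² = 289, and n·T − 42 = 289.
t = 289/289 = 1, so the foot is T − t·n = (-21, -9, 29) − 1·(-12, -12, -1) = (-9, 3, 30).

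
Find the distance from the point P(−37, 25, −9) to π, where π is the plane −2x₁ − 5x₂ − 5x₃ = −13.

7√6/18

d = |(-2)·(-37) + (-5)·25 + (-5)·(-9) − (-13)| / √(4 + 25 + 25) = |7| / (3√6) = 7√6/18.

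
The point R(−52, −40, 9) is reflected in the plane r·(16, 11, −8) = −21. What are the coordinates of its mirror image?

(44, 26, -39)

With n = (16, 11, −8), the signed offset is (n·R − (-21))/|n|² = -1323/441 = -3.
R' = R − 2t·n = (−52, −40, 9) − (-6)·(16, 11, −8) = (44, 26, −39).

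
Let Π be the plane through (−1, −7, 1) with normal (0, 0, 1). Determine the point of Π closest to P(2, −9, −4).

(2, -9, 1)

The perpendicular from P has direction n = (0, 0, 1): r = (2, −9, −4) + λ(0, 0, 1).
Substitute into the plane: n·(P + λn) = 1 gives -4 + 1λ = 1, so λ = 5.
Foot = (2, −9, −4) + 5·(0, 0, 1) = (2, −9, 1).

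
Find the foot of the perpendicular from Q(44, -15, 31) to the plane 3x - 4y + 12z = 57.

(35, -3, -5)

The perpendicular from Q has direction n = (3, -4, 12): r = (44, -15, 31) + λ(3, -4, 12).
Substitute into the plane: n·(Q + λn) = 57 gives 564 + 169λ = 57, so λ = -3.
Foot = (44, -15, 31) + (-3)·(3, -4, 12) = (35, -3, -5).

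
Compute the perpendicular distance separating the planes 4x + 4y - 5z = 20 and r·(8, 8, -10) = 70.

5√57/19

Divide the second equation by 2 to match normals: 4x + 4y - 5z = 35.
With common normal n = (4, 4, -5) (|n| = √57), the distance is |20 − 35|/|n| = 15/√57 = 5√57/19.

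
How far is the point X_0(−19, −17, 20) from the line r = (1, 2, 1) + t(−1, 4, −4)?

3√66

Direction vector d = (−1, 4, −4).
AP = (−20, −19, 19); AP·d = -132, |AP|² = 1122, |d|² = 33.
distance² = |AP|² − (AP·d)²/|d|² = 1122 − 17424/33 = 594, so the distance is 3√66.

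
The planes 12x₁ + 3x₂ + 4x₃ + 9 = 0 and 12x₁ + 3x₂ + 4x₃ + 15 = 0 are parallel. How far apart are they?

With common normal n = (12, 3, 4) (|n| = 13), the distance is |(-9) − (-15)|/|n| = 6/13.

6/13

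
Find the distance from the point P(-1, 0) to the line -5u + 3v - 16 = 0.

11√34/34

The normal to the line is n = (-5, 3) with |n| = √34.
|n·P − 16| = |5 − 16| = 11, so the distance is 11/√34 = 11√34/34.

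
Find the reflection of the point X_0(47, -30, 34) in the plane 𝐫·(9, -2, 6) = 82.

With n = (9, -2, 6), the signed offset is (n·X_0 − 82)/|n|² = 605/121 = 5.
X_0' = X_0 − 2t·n = (47, -30, 34) − 10·(9, -2, 6) = (-43, -10, -26).

(-43, -10, -26)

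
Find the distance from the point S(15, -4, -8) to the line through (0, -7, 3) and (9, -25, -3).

3√34

A direction vector is d = (9, -18, -6).
AP = (15, 3, -11); AP·d = 147, |AP|² = 355, |d|² = 441.
distance² = |AP|² − (AP·d)²/|d|² = 355 − 21609/441 = 306, so the distance is 3√34.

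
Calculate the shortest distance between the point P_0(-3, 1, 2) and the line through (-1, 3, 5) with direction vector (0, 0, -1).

2√2

Direction vector d = (0, 0, -1).
AP = (-2, -2, -3); AP·d = 3, |AP|² = 17, |d|² = 1.
distance² = |AP|² − (AP·d)²/|d|² = 17 − 9/1 = 8, so the distance is 2√2.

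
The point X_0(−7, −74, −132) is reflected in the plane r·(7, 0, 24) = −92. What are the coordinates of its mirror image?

(63, -74, 108)

n = (7, 0, 24), |n|² = 625, n·X_0 − (-92) = -3125, so t = -3125/625 = -5.
Foot F = X_0 − (-5)·n = (28, −74, −12); the reflection is 2F − X_0 = (63, −74, 108).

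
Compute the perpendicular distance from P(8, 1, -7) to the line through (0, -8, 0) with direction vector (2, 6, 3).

Direction vector d = (2, 6, 3).
AP = (8, 9, -7); AP·d = 49, |AP|² = 194, |d|² = 49.
distance² = |AP|² − (AP·d)²/|d|² = 194 − 2401/49 = 145, so the distance is √145.

√145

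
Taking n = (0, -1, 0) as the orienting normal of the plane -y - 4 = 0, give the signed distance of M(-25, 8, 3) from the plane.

n·M − 4 = -12.
|n| = 1, so the signed distance is -12/1 = -12.

-12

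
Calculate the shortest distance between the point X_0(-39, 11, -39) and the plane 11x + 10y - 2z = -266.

n = (11, 10, -2); n·P − (-266) = 25; |n| = 15; distance = 25/15 = 5/3.

5/3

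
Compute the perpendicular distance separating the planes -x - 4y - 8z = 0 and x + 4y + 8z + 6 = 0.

2/3

Divide the second equation by -1 to match normals: -x - 4y - 8z = 6.
Both planes have normal n = (-1, -4, -8), |n| = 9. Any point on the first plane is at distance |6 − 0|/|n| = 6/9 = 2/3 from the second.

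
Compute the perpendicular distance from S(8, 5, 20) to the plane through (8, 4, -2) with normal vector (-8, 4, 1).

The plane has equation n·(r − (8, 4, -2)) = 0, i.e. n·r = -50.
Then n·(8, 5, 20) - (-50) = 26.
|n| = √(64 + 16 + 1) = 9, so the distance is |26|/9 = 26/9.

26/9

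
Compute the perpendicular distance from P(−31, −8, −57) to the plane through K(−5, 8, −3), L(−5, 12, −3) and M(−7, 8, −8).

KL = (0, 4, 0) and KM = (−2, 0, −5), so a normal is n = KL × KM = (−20, 0, 8).
n = (−20, 0, 8); n·P − 76 = 88; |n| = 4√29; distance = 88/(4√29) = 22√29/29.

22√29/29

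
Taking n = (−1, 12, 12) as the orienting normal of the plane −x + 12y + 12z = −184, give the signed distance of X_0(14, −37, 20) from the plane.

-2

n·X_0 − (-184) = -34.
|n| = 17, so the signed distance is -34/17 = -2.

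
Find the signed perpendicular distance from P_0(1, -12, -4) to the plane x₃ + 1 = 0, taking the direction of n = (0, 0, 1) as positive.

-3

n·P_0 − (-1) = -3.
|n| = 1, so the signed distance is -3/1 = -3.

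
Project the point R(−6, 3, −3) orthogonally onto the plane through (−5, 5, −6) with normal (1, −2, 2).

n = (1, −2, 2), |n|² = 9, and n·R − (-27) = 9.
t = 9/9 = 1, so the foot is R − t·n = (−6, 3, −3) − 1·(1, −2, 2) = (−7, 5, −5).

(-7, 5, -5)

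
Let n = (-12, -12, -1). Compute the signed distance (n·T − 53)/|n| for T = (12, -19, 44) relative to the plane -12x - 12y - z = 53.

-13/17

n·T − 53 = -13.
|n| = 17, so the signed distance is -13/17.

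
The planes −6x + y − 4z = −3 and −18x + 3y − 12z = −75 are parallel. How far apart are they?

22√53/53

Divide the second equation by 3 to match normals: −6x + y − 4z = -25.
Both planes have normal n = (−6, 1, −4), |n| = √53. Any point on the first plane is at distance |(-25) − (-3)|/|n| = 22/√53 = 22√53/53 from the second.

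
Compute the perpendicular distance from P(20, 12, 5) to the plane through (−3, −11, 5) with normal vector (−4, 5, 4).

23/√57

The plane has equation n·(r − (−3, −11, 5)) = 0, i.e. n·r = -23.
n = (−4, 5, 4); n·P − (-23) = 23; |n| = √57; distance = 23/√57 = 23√57/57.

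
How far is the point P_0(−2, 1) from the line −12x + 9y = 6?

9/5

The normal to the line is n = (−12, 9) with |n| = 15.
|n·P_0 − 6| = |33 − 6| = 27, so the distance is 27/15 = 9/5.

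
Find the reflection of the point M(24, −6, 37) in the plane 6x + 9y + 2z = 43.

(12, -24, 33)

With n = (6, 9, 2), the signed offset is (n·M − 43)/|n|² = 121/121 = 1.
M' = M − 2t·n = (24, −6, 37) − 2·(6, 9, 2) = (12, −24, 33).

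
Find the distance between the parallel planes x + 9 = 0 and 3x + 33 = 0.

2

Divide the second equation by 3 to match normals: x = -11.
Both planes have normal n = (1, 0, 0), |n| = 1. Any point on the first plane is at distance |(-11) − (-9)|/|n| = 2/1 = 2 from the second.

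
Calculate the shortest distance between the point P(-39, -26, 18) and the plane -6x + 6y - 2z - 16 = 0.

13√19/19

Normal vector n = (-6, 6, -2), and n·(-39, -26, 18) - 16 = 26.
|n| = √(36 + 36 + 4) = 2√19, so the distance is |26|/(2√19) = 13√19/19.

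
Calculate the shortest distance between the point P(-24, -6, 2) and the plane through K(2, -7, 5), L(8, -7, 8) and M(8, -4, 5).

KL = (6, 0, 3) and KM = (6, 3, 0), so a normal is n = KL × KM = (-9, 18, 18).
Then n·(-24, -6, 2) - (-54) = 198.
|n| = √(81 + 324 + 324) = 27, so the distance is |198|/27 = 22/3.

22/3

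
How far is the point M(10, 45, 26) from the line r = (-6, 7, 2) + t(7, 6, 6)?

2√85

Direction vector d = (7, 6, 6).
AP = (16, 38, 24), and AP × d = (84, 72, -170).
|AP × d|² = 41140 and |d|² = 121, so the distance is √(41140/121) = √340 = 2√85.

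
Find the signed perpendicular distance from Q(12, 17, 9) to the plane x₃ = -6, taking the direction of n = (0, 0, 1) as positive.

15

n·Q − (-6) = 15.
|n| = 1, so the signed distance is 15/1 = 15.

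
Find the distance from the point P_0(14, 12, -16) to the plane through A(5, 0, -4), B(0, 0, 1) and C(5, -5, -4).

3√2/2

AB = (-5, 0, 5) and AC = (0, -5, 0), so a normal is n = AB × AC = (25, 0, 25).
Then n·(14, 12, -16) - 25 = -75.
|n| = √(625 + 0 + 625) = 25√2, so the distance is |-75|/(25√2) = 3√2/2.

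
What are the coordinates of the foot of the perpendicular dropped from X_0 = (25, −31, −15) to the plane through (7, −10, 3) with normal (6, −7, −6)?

(7, -10, 3)

n = (6, −7, −6), |n|² = 121, and n·X_0 − 94 = 363.
t = 363/121 = 3, so the foot is X_0 − t·n = (25, −31, −15) − 3·(6, −7, −6) = (7, −10, 3).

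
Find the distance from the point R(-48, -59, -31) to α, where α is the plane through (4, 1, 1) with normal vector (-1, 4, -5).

The plane has equation n·(r − (4, 1, 1)) = 0, i.e. n·r = -5.
n = (-1, 4, -5); n·P − (-5) = -28; |n| = √42; distance = 28/√42 = 2√42/3.

28/√42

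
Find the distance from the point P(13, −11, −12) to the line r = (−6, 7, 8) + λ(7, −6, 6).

2√241

Direction vector d = (7, −6, 6).
AP = (19, −18, −20), and AP × d = (−228, −254, 12).
|AP × d|² = 116644 and |d|² = 121, so the distance is √(116644/121) = √964 = 2√241.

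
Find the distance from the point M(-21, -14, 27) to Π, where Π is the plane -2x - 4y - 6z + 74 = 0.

d = |(-2)·(-21) + (-4)·(-14) + (-6)·27 − (-74)| / √(4 + 16 + 36) = |10| / (2√14) = 5/√14.

5/√14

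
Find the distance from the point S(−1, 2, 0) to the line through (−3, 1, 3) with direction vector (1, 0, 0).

√10

Direction vector d = (1, 0, 0).
AP = (2, 1, −3), and AP × d = (0, −3, −1).
|AP × d|² = 10 and |d|² = 1, so the distance is √10.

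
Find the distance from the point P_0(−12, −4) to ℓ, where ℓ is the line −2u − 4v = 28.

d = |(-2)·(-12) + (-4)·(-4) − 28| / √(4 + 16) = |12|/(2√5) = 6/√5.

6√5/5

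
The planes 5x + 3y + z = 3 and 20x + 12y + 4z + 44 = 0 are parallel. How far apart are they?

Divide the second equation by 4 to match normals: 5x + 3y + z = -11.
With common normal n = (5, 3, 1) (|n| = √35), the distance is |3 − (-11)|/|n| = 14/√35 = 2√35/5.

14/√35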